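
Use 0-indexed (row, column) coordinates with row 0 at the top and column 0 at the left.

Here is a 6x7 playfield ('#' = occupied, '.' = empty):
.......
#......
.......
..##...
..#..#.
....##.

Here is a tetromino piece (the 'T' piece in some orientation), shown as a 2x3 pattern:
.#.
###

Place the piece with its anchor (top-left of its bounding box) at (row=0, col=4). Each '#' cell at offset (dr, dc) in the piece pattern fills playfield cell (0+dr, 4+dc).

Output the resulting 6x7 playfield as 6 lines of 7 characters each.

Answer: .....#.
#...###
.......
..##...
..#..#.
....##.

Derivation:
Fill (0+0,4+1) = (0,5)
Fill (0+1,4+0) = (1,4)
Fill (0+1,4+1) = (1,5)
Fill (0+1,4+2) = (1,6)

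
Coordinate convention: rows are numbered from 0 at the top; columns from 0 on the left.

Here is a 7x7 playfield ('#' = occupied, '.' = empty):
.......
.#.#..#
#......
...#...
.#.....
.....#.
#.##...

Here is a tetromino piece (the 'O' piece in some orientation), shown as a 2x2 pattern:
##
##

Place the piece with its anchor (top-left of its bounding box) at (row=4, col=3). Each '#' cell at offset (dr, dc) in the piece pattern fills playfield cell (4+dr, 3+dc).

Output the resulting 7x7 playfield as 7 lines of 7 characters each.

Fill (4+0,3+0) = (4,3)
Fill (4+0,3+1) = (4,4)
Fill (4+1,3+0) = (5,3)
Fill (4+1,3+1) = (5,4)

Answer: .......
.#.#..#
#......
...#...
.#.##..
...###.
#.##...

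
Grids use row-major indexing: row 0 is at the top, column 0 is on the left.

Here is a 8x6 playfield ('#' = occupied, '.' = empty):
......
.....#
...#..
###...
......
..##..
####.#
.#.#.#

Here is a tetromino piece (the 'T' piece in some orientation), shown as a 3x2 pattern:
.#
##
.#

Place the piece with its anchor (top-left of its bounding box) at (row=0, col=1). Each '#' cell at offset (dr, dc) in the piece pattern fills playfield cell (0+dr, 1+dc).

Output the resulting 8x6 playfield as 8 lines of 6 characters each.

Answer: ..#...
.##..#
..##..
###...
......
..##..
####.#
.#.#.#

Derivation:
Fill (0+0,1+1) = (0,2)
Fill (0+1,1+0) = (1,1)
Fill (0+1,1+1) = (1,2)
Fill (0+2,1+1) = (2,2)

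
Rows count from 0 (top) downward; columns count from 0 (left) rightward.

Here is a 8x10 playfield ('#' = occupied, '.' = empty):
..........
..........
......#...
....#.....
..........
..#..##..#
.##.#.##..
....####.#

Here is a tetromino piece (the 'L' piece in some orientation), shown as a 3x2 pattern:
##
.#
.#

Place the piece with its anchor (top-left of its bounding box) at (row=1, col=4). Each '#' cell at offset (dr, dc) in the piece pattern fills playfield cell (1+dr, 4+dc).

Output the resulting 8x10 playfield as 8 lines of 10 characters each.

Answer: ..........
....##....
.....##...
....##....
..........
..#..##..#
.##.#.##..
....####.#

Derivation:
Fill (1+0,4+0) = (1,4)
Fill (1+0,4+1) = (1,5)
Fill (1+1,4+1) = (2,5)
Fill (1+2,4+1) = (3,5)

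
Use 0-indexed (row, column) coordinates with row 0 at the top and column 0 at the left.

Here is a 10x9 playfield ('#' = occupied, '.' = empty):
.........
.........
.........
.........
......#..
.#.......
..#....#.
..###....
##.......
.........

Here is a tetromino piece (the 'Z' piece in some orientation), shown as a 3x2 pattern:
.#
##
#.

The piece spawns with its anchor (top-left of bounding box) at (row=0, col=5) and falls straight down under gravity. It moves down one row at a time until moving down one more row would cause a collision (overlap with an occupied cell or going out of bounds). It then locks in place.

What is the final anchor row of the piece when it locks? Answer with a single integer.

Spawn at (row=0, col=5). Try each row:
  row 0: fits
  row 1: fits
  row 2: fits
  row 3: blocked -> lock at row 2

Answer: 2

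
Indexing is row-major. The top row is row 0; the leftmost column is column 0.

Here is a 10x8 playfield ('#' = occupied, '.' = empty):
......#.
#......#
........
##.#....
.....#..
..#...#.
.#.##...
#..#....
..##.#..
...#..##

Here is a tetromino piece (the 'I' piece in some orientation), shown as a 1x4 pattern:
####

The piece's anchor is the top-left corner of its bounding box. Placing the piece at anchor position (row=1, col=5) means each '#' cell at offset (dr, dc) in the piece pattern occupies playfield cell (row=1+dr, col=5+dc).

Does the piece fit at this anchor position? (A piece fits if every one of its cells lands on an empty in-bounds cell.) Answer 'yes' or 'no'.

Answer: no

Derivation:
Check each piece cell at anchor (1, 5):
  offset (0,0) -> (1,5): empty -> OK
  offset (0,1) -> (1,6): empty -> OK
  offset (0,2) -> (1,7): occupied ('#') -> FAIL
  offset (0,3) -> (1,8): out of bounds -> FAIL
All cells valid: no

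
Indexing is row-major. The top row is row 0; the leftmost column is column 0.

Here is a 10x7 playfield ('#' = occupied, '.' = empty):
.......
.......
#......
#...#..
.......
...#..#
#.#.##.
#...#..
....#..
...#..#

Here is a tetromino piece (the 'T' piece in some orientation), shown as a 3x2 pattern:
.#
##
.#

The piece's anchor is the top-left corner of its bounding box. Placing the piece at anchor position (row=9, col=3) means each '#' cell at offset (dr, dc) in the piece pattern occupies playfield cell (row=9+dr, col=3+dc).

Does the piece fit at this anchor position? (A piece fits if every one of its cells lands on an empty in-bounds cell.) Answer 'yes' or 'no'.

Answer: no

Derivation:
Check each piece cell at anchor (9, 3):
  offset (0,1) -> (9,4): empty -> OK
  offset (1,0) -> (10,3): out of bounds -> FAIL
  offset (1,1) -> (10,4): out of bounds -> FAIL
  offset (2,1) -> (11,4): out of bounds -> FAIL
All cells valid: no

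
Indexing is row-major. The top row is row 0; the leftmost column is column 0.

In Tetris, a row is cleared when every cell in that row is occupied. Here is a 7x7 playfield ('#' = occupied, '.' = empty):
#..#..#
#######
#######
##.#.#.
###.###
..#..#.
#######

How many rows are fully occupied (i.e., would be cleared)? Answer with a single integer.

Check each row:
  row 0: 4 empty cells -> not full
  row 1: 0 empty cells -> FULL (clear)
  row 2: 0 empty cells -> FULL (clear)
  row 3: 3 empty cells -> not full
  row 4: 1 empty cell -> not full
  row 5: 5 empty cells -> not full
  row 6: 0 empty cells -> FULL (clear)
Total rows cleared: 3

Answer: 3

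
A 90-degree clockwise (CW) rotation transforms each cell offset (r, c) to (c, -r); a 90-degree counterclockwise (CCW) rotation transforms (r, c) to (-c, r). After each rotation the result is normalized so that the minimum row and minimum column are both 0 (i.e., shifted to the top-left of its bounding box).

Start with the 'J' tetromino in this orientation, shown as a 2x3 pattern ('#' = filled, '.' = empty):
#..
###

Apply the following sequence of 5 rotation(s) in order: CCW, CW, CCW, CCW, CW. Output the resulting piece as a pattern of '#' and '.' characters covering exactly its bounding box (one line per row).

Answer: .#
.#
##

Derivation:
Start:
#..
###
After rotation 1 (CCW):
.#
.#
##
After rotation 2 (CW):
#..
###
After rotation 3 (CCW):
.#
.#
##
After rotation 4 (CCW):
###
..#
After rotation 5 (CW):
.#
.#
##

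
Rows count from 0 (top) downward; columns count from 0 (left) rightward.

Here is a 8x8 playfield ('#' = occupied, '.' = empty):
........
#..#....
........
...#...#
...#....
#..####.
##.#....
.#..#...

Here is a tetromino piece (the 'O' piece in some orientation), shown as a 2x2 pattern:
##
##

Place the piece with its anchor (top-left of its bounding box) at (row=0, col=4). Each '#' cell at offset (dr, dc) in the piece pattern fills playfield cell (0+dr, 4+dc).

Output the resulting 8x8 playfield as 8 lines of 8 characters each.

Fill (0+0,4+0) = (0,4)
Fill (0+0,4+1) = (0,5)
Fill (0+1,4+0) = (1,4)
Fill (0+1,4+1) = (1,5)

Answer: ....##..
#..###..
........
...#...#
...#....
#..####.
##.#....
.#..#...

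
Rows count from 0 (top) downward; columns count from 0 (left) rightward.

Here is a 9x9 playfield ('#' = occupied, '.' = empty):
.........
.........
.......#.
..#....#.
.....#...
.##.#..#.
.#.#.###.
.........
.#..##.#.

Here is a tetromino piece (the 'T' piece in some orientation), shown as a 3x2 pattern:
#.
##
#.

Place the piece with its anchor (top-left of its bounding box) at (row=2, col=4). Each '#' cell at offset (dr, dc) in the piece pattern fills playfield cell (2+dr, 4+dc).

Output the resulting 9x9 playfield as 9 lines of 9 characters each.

Fill (2+0,4+0) = (2,4)
Fill (2+1,4+0) = (3,4)
Fill (2+1,4+1) = (3,5)
Fill (2+2,4+0) = (4,4)

Answer: .........
.........
....#..#.
..#.##.#.
....##...
.##.#..#.
.#.#.###.
.........
.#..##.#.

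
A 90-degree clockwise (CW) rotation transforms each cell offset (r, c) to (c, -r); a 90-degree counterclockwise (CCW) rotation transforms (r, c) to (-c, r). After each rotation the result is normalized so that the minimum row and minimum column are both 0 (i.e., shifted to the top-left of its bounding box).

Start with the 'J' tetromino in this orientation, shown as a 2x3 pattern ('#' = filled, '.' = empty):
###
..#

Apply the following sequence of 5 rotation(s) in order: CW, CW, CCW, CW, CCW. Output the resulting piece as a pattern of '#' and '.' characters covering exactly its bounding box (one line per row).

Start:
###
..#
After rotation 1 (CW):
.#
.#
##
After rotation 2 (CW):
#..
###
After rotation 3 (CCW):
.#
.#
##
After rotation 4 (CW):
#..
###
After rotation 5 (CCW):
.#
.#
##

Answer: .#
.#
##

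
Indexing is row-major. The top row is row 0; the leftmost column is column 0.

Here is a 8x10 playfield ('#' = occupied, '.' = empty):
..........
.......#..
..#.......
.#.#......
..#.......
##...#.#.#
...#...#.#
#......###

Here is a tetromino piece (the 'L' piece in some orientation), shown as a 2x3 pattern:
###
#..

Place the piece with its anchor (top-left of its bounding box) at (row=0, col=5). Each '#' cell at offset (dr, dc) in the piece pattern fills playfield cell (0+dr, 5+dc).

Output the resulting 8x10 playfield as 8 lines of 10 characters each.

Answer: .....###..
.....#.#..
..#.......
.#.#......
..#.......
##...#.#.#
...#...#.#
#......###

Derivation:
Fill (0+0,5+0) = (0,5)
Fill (0+0,5+1) = (0,6)
Fill (0+0,5+2) = (0,7)
Fill (0+1,5+0) = (1,5)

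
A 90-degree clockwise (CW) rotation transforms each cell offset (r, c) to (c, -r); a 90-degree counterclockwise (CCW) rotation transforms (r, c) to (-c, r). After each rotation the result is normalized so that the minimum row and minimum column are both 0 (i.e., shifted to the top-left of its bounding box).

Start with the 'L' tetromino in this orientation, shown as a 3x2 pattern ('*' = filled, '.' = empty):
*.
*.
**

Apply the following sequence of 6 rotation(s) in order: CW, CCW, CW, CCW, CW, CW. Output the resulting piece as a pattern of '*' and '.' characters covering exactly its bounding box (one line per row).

Start:
*.
*.
**
After rotation 1 (CW):
***
*..
After rotation 2 (CCW):
*.
*.
**
After rotation 3 (CW):
***
*..
After rotation 4 (CCW):
*.
*.
**
After rotation 5 (CW):
***
*..
After rotation 6 (CW):
**
.*
.*

Answer: **
.*
.*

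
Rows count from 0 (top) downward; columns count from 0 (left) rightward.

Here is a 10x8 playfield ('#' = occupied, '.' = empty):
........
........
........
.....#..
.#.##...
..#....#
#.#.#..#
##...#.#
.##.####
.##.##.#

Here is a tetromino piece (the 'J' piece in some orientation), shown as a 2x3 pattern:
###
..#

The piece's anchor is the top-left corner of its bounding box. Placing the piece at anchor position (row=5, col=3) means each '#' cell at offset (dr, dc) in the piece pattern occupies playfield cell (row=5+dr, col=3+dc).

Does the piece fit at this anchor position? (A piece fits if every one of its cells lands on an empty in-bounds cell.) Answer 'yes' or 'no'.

Answer: yes

Derivation:
Check each piece cell at anchor (5, 3):
  offset (0,0) -> (5,3): empty -> OK
  offset (0,1) -> (5,4): empty -> OK
  offset (0,2) -> (5,5): empty -> OK
  offset (1,2) -> (6,5): empty -> OK
All cells valid: yes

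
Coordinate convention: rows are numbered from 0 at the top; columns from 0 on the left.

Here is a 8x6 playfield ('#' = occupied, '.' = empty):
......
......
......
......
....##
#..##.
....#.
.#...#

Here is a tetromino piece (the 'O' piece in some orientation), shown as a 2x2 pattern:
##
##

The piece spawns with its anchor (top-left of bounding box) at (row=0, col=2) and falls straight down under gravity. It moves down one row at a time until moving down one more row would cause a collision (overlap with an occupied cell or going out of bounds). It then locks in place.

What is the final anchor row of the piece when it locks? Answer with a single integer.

Spawn at (row=0, col=2). Try each row:
  row 0: fits
  row 1: fits
  row 2: fits
  row 3: fits
  row 4: blocked -> lock at row 3

Answer: 3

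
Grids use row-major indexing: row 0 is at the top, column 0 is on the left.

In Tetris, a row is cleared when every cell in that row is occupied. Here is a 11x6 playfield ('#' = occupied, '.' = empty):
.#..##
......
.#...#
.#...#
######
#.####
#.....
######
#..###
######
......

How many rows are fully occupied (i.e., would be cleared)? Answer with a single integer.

Check each row:
  row 0: 3 empty cells -> not full
  row 1: 6 empty cells -> not full
  row 2: 4 empty cells -> not full
  row 3: 4 empty cells -> not full
  row 4: 0 empty cells -> FULL (clear)
  row 5: 1 empty cell -> not full
  row 6: 5 empty cells -> not full
  row 7: 0 empty cells -> FULL (clear)
  row 8: 2 empty cells -> not full
  row 9: 0 empty cells -> FULL (clear)
  row 10: 6 empty cells -> not full
Total rows cleared: 3

Answer: 3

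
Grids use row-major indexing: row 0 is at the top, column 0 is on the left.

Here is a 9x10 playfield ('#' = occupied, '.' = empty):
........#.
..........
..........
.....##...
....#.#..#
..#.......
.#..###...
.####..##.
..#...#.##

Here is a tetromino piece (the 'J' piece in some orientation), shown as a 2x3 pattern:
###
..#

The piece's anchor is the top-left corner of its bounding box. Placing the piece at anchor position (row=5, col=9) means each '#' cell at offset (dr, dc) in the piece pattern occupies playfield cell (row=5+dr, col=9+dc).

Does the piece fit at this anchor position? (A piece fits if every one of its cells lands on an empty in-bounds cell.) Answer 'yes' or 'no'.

Answer: no

Derivation:
Check each piece cell at anchor (5, 9):
  offset (0,0) -> (5,9): empty -> OK
  offset (0,1) -> (5,10): out of bounds -> FAIL
  offset (0,2) -> (5,11): out of bounds -> FAIL
  offset (1,2) -> (6,11): out of bounds -> FAIL
All cells valid: no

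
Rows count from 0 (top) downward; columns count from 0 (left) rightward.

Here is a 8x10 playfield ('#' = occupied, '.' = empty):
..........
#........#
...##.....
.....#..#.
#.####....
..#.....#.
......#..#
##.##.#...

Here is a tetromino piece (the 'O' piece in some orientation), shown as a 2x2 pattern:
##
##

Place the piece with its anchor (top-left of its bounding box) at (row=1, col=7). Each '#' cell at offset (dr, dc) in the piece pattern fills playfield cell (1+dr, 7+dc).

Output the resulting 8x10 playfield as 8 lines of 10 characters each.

Fill (1+0,7+0) = (1,7)
Fill (1+0,7+1) = (1,8)
Fill (1+1,7+0) = (2,7)
Fill (1+1,7+1) = (2,8)

Answer: ..........
#......###
...##..##.
.....#..#.
#.####....
..#.....#.
......#..#
##.##.#...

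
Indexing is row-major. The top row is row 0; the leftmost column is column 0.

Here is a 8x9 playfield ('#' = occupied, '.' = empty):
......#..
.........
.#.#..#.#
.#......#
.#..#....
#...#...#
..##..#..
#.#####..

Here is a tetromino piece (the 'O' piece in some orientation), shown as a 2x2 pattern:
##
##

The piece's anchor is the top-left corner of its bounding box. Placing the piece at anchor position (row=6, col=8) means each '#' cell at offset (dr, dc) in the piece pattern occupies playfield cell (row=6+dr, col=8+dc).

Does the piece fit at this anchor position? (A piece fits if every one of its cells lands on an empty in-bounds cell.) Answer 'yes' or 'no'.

Answer: no

Derivation:
Check each piece cell at anchor (6, 8):
  offset (0,0) -> (6,8): empty -> OK
  offset (0,1) -> (6,9): out of bounds -> FAIL
  offset (1,0) -> (7,8): empty -> OK
  offset (1,1) -> (7,9): out of bounds -> FAIL
All cells valid: no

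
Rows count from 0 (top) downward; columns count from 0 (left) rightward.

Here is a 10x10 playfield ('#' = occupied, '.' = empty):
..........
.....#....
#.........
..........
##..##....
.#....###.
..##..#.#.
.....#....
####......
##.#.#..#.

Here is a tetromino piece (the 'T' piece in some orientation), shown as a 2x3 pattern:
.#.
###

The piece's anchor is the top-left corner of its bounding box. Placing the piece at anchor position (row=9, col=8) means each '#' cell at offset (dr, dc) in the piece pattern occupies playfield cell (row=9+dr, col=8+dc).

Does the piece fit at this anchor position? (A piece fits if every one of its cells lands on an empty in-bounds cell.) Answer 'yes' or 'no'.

Answer: no

Derivation:
Check each piece cell at anchor (9, 8):
  offset (0,1) -> (9,9): empty -> OK
  offset (1,0) -> (10,8): out of bounds -> FAIL
  offset (1,1) -> (10,9): out of bounds -> FAIL
  offset (1,2) -> (10,10): out of bounds -> FAIL
All cells valid: no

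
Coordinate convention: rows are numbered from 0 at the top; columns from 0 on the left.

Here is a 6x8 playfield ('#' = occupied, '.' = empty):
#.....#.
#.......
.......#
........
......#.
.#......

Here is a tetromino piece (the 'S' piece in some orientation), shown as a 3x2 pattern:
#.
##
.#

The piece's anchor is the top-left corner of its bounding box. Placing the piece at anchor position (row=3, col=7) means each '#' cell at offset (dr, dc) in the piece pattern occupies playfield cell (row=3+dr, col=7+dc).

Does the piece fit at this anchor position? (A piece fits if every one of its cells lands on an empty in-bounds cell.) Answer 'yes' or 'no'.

Answer: no

Derivation:
Check each piece cell at anchor (3, 7):
  offset (0,0) -> (3,7): empty -> OK
  offset (1,0) -> (4,7): empty -> OK
  offset (1,1) -> (4,8): out of bounds -> FAIL
  offset (2,1) -> (5,8): out of bounds -> FAIL
All cells valid: no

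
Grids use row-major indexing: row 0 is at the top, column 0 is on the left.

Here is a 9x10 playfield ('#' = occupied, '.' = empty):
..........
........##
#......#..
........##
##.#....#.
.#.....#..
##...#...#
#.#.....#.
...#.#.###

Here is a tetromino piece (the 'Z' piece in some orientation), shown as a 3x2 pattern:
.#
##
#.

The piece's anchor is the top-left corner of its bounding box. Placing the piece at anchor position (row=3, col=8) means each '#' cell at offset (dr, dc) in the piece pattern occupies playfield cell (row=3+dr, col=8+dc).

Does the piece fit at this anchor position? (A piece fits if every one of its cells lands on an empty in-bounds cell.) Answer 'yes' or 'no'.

Check each piece cell at anchor (3, 8):
  offset (0,1) -> (3,9): occupied ('#') -> FAIL
  offset (1,0) -> (4,8): occupied ('#') -> FAIL
  offset (1,1) -> (4,9): empty -> OK
  offset (2,0) -> (5,8): empty -> OK
All cells valid: no

Answer: no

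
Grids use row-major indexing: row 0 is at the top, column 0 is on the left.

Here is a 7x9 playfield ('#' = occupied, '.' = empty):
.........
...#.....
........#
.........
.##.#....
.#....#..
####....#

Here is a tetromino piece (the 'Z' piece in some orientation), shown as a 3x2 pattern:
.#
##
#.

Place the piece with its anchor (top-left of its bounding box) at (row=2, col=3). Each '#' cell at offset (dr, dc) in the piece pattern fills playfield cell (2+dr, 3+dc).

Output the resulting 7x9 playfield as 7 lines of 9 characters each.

Answer: .........
...#.....
....#...#
...##....
.####....
.#....#..
####....#

Derivation:
Fill (2+0,3+1) = (2,4)
Fill (2+1,3+0) = (3,3)
Fill (2+1,3+1) = (3,4)
Fill (2+2,3+0) = (4,3)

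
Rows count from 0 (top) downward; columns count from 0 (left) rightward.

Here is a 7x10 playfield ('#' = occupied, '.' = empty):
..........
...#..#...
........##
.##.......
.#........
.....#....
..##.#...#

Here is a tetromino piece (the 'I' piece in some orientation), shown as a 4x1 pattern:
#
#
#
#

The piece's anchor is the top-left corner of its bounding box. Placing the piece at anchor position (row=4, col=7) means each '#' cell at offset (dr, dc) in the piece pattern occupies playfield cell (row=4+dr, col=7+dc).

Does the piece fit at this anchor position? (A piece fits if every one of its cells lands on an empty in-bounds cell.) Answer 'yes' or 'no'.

Answer: no

Derivation:
Check each piece cell at anchor (4, 7):
  offset (0,0) -> (4,7): empty -> OK
  offset (1,0) -> (5,7): empty -> OK
  offset (2,0) -> (6,7): empty -> OK
  offset (3,0) -> (7,7): out of bounds -> FAIL
All cells valid: no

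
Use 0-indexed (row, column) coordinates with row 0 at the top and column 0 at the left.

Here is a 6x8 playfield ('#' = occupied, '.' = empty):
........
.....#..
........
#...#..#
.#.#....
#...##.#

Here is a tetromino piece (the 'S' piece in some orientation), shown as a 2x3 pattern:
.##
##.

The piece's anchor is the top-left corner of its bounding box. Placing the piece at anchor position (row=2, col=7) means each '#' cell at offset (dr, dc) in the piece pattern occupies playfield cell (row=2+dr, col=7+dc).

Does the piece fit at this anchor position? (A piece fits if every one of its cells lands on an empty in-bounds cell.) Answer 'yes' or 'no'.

Check each piece cell at anchor (2, 7):
  offset (0,1) -> (2,8): out of bounds -> FAIL
  offset (0,2) -> (2,9): out of bounds -> FAIL
  offset (1,0) -> (3,7): occupied ('#') -> FAIL
  offset (1,1) -> (3,8): out of bounds -> FAIL
All cells valid: no

Answer: no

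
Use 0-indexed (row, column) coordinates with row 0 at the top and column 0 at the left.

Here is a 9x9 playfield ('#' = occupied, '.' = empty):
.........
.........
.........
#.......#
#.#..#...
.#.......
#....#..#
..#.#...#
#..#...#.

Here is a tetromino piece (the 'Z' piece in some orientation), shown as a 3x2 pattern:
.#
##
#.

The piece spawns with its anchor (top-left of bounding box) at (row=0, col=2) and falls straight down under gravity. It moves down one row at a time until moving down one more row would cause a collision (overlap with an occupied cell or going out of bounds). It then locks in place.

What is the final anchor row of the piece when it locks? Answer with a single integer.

Answer: 1

Derivation:
Spawn at (row=0, col=2). Try each row:
  row 0: fits
  row 1: fits
  row 2: blocked -> lock at row 1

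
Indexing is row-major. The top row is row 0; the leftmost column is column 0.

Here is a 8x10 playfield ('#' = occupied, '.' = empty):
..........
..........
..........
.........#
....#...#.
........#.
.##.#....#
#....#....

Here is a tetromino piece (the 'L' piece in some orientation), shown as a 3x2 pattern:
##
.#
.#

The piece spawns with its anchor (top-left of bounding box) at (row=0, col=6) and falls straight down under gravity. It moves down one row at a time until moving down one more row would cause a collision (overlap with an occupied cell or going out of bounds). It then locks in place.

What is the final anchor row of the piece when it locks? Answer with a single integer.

Spawn at (row=0, col=6). Try each row:
  row 0: fits
  row 1: fits
  row 2: fits
  row 3: fits
  row 4: fits
  row 5: fits
  row 6: blocked -> lock at row 5

Answer: 5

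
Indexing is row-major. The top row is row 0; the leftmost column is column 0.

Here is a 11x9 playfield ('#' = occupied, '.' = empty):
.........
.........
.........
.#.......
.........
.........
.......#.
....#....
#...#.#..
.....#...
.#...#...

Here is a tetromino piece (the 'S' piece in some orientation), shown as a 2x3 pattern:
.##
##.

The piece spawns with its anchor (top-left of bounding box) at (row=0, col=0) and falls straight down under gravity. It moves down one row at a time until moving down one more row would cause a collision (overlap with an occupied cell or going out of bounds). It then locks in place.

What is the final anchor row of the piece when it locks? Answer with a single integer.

Spawn at (row=0, col=0). Try each row:
  row 0: fits
  row 1: fits
  row 2: blocked -> lock at row 1

Answer: 1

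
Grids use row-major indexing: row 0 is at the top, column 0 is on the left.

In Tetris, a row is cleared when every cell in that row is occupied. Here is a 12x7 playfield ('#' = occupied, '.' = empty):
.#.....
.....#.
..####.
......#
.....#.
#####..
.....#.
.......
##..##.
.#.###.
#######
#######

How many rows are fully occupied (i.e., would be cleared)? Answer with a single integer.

Answer: 2

Derivation:
Check each row:
  row 0: 6 empty cells -> not full
  row 1: 6 empty cells -> not full
  row 2: 3 empty cells -> not full
  row 3: 6 empty cells -> not full
  row 4: 6 empty cells -> not full
  row 5: 2 empty cells -> not full
  row 6: 6 empty cells -> not full
  row 7: 7 empty cells -> not full
  row 8: 3 empty cells -> not full
  row 9: 3 empty cells -> not full
  row 10: 0 empty cells -> FULL (clear)
  row 11: 0 empty cells -> FULL (clear)
Total rows cleared: 2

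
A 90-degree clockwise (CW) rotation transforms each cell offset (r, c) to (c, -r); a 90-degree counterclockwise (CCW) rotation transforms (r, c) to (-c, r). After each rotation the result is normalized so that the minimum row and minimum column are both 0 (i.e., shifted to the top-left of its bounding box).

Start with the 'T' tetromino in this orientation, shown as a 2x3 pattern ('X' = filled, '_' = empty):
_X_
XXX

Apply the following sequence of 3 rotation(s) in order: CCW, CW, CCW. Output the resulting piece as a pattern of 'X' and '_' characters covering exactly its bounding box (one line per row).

Start:
_X_
XXX
After rotation 1 (CCW):
_X
XX
_X
After rotation 2 (CW):
_X_
XXX
After rotation 3 (CCW):
_X
XX
_X

Answer: _X
XX
_X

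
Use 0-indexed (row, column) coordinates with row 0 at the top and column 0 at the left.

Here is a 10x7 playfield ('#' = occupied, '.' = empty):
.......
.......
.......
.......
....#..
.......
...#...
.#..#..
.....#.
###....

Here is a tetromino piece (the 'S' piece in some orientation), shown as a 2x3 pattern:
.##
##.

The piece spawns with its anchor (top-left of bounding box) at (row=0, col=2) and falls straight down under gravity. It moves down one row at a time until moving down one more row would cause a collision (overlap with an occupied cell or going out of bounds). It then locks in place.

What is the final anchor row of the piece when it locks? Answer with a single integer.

Spawn at (row=0, col=2). Try each row:
  row 0: fits
  row 1: fits
  row 2: fits
  row 3: fits
  row 4: blocked -> lock at row 3

Answer: 3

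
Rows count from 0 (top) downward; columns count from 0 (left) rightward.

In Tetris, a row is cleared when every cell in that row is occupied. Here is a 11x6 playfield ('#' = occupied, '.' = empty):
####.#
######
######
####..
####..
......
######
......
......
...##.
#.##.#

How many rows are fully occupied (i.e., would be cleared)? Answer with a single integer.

Check each row:
  row 0: 1 empty cell -> not full
  row 1: 0 empty cells -> FULL (clear)
  row 2: 0 empty cells -> FULL (clear)
  row 3: 2 empty cells -> not full
  row 4: 2 empty cells -> not full
  row 5: 6 empty cells -> not full
  row 6: 0 empty cells -> FULL (clear)
  row 7: 6 empty cells -> not full
  row 8: 6 empty cells -> not full
  row 9: 4 empty cells -> not full
  row 10: 2 empty cells -> not full
Total rows cleared: 3

Answer: 3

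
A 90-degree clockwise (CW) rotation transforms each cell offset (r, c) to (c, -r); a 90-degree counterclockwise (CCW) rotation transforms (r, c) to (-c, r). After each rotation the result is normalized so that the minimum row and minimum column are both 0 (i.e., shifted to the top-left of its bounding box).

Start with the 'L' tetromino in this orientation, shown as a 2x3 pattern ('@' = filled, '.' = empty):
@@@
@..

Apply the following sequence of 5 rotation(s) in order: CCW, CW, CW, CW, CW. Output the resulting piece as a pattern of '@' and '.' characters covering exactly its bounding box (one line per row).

Answer: @.
@.
@@

Derivation:
Start:
@@@
@..
After rotation 1 (CCW):
@.
@.
@@
After rotation 2 (CW):
@@@
@..
After rotation 3 (CW):
@@
.@
.@
After rotation 4 (CW):
..@
@@@
After rotation 5 (CW):
@.
@.
@@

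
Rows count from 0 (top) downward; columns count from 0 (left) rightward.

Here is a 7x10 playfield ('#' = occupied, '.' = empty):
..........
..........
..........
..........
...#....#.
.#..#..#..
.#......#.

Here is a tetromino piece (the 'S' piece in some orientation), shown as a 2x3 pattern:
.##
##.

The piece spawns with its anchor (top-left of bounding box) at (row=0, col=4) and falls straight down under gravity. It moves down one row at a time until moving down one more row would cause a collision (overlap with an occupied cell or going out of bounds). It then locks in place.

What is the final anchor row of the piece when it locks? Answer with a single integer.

Spawn at (row=0, col=4). Try each row:
  row 0: fits
  row 1: fits
  row 2: fits
  row 3: fits
  row 4: blocked -> lock at row 3

Answer: 3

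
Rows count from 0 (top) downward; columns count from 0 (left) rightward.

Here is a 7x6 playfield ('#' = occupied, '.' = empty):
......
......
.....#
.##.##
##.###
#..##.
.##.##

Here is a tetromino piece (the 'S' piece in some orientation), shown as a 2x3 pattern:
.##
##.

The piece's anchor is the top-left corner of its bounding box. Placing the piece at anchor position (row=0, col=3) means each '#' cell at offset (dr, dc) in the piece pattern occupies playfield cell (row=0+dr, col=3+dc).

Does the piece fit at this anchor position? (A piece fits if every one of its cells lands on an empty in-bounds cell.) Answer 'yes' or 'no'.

Answer: yes

Derivation:
Check each piece cell at anchor (0, 3):
  offset (0,1) -> (0,4): empty -> OK
  offset (0,2) -> (0,5): empty -> OK
  offset (1,0) -> (1,3): empty -> OK
  offset (1,1) -> (1,4): empty -> OK
All cells valid: yes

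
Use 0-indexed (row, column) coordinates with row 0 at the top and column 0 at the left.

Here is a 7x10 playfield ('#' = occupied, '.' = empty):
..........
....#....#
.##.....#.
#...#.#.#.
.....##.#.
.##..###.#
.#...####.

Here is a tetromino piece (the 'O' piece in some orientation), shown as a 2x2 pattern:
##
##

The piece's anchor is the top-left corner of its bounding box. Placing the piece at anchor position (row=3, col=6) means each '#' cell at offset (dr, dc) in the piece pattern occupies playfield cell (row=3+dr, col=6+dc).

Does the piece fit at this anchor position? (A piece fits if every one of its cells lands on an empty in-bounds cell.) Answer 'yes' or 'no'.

Check each piece cell at anchor (3, 6):
  offset (0,0) -> (3,6): occupied ('#') -> FAIL
  offset (0,1) -> (3,7): empty -> OK
  offset (1,0) -> (4,6): occupied ('#') -> FAIL
  offset (1,1) -> (4,7): empty -> OK
All cells valid: no

Answer: no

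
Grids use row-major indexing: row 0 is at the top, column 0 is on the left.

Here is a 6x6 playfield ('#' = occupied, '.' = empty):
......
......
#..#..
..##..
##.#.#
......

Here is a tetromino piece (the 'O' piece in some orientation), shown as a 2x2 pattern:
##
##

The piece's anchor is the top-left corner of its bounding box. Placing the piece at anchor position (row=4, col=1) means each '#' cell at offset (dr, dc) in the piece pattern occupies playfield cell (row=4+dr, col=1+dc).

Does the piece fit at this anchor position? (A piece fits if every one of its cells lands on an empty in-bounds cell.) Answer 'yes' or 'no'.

Check each piece cell at anchor (4, 1):
  offset (0,0) -> (4,1): occupied ('#') -> FAIL
  offset (0,1) -> (4,2): empty -> OK
  offset (1,0) -> (5,1): empty -> OK
  offset (1,1) -> (5,2): empty -> OK
All cells valid: no

Answer: no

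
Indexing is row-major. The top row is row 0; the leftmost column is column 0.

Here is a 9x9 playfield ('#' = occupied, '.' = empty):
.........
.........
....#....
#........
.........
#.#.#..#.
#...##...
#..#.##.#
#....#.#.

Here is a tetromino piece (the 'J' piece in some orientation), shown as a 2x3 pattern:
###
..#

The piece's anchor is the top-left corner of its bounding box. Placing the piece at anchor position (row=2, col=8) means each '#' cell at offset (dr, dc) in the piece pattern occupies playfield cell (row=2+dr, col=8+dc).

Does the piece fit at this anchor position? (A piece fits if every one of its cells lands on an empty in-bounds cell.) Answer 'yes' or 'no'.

Check each piece cell at anchor (2, 8):
  offset (0,0) -> (2,8): empty -> OK
  offset (0,1) -> (2,9): out of bounds -> FAIL
  offset (0,2) -> (2,10): out of bounds -> FAIL
  offset (1,2) -> (3,10): out of bounds -> FAIL
All cells valid: no

Answer: no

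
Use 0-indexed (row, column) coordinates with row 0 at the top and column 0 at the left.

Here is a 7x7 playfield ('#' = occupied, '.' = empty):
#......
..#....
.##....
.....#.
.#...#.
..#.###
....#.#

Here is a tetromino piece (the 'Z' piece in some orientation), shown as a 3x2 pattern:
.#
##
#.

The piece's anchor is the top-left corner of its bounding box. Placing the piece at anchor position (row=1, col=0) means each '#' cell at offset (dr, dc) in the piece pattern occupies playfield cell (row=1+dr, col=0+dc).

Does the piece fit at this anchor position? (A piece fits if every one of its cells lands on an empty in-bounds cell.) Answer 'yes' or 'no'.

Answer: no

Derivation:
Check each piece cell at anchor (1, 0):
  offset (0,1) -> (1,1): empty -> OK
  offset (1,0) -> (2,0): empty -> OK
  offset (1,1) -> (2,1): occupied ('#') -> FAIL
  offset (2,0) -> (3,0): empty -> OK
All cells valid: no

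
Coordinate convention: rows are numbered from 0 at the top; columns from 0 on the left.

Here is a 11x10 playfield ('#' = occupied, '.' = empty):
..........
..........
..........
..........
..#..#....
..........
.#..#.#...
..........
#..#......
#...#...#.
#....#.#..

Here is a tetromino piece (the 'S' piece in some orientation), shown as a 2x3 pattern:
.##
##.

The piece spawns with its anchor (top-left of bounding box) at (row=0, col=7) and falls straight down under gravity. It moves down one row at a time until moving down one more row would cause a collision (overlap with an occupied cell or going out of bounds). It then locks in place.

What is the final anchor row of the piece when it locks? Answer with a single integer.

Spawn at (row=0, col=7). Try each row:
  row 0: fits
  row 1: fits
  row 2: fits
  row 3: fits
  row 4: fits
  row 5: fits
  row 6: fits
  row 7: fits
  row 8: blocked -> lock at row 7

Answer: 7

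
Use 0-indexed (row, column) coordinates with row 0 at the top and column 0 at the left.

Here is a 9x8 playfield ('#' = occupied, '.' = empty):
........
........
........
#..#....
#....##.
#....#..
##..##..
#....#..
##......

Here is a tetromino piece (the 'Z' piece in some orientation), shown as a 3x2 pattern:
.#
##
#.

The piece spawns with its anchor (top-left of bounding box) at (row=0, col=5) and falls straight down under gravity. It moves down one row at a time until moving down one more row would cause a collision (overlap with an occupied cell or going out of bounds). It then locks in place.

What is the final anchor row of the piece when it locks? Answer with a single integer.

Answer: 1

Derivation:
Spawn at (row=0, col=5). Try each row:
  row 0: fits
  row 1: fits
  row 2: blocked -> lock at row 1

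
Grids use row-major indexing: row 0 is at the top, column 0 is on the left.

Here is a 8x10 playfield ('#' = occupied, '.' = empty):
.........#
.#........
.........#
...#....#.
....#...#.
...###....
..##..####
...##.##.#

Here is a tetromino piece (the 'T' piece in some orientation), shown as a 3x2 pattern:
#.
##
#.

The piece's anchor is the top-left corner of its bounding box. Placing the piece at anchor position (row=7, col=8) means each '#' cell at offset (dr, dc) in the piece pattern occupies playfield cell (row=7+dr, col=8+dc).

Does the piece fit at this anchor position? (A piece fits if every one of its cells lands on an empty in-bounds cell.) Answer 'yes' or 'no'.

Check each piece cell at anchor (7, 8):
  offset (0,0) -> (7,8): empty -> OK
  offset (1,0) -> (8,8): out of bounds -> FAIL
  offset (1,1) -> (8,9): out of bounds -> FAIL
  offset (2,0) -> (9,8): out of bounds -> FAIL
All cells valid: no

Answer: no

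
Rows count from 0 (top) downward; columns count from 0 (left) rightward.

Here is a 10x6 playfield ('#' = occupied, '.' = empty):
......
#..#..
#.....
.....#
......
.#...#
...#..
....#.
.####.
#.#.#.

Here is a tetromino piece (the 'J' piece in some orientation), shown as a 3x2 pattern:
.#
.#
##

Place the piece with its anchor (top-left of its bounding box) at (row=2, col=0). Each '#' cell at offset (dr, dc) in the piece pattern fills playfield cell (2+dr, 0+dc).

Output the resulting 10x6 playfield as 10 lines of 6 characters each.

Answer: ......
#..#..
##....
.#...#
##....
.#...#
...#..
....#.
.####.
#.#.#.

Derivation:
Fill (2+0,0+1) = (2,1)
Fill (2+1,0+1) = (3,1)
Fill (2+2,0+0) = (4,0)
Fill (2+2,0+1) = (4,1)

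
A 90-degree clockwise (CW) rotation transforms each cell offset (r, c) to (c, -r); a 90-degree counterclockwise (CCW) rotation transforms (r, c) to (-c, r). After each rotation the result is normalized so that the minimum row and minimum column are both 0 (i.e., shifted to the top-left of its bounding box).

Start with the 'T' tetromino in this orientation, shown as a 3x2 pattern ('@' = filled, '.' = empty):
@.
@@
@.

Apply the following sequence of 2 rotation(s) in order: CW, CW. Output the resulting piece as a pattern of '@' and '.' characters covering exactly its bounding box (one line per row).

Answer: .@
@@
.@

Derivation:
Start:
@.
@@
@.
After rotation 1 (CW):
@@@
.@.
After rotation 2 (CW):
.@
@@
.@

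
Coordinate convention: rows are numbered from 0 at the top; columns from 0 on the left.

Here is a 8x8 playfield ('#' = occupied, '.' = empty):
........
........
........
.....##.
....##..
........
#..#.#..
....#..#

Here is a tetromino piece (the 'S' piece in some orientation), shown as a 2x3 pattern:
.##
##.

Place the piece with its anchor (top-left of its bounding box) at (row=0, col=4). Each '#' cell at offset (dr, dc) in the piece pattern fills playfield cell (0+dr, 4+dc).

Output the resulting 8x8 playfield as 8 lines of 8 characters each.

Answer: .....##.
....##..
........
.....##.
....##..
........
#..#.#..
....#..#

Derivation:
Fill (0+0,4+1) = (0,5)
Fill (0+0,4+2) = (0,6)
Fill (0+1,4+0) = (1,4)
Fill (0+1,4+1) = (1,5)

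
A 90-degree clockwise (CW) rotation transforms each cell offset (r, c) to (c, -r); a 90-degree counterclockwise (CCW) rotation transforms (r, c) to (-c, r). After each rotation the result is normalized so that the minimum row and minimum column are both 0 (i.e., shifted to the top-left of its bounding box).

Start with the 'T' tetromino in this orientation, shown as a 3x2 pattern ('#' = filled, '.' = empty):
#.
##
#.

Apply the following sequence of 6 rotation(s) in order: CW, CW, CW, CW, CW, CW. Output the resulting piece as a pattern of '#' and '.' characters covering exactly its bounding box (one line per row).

Answer: .#
##
.#

Derivation:
Start:
#.
##
#.
After rotation 1 (CW):
###
.#.
After rotation 2 (CW):
.#
##
.#
After rotation 3 (CW):
.#.
###
After rotation 4 (CW):
#.
##
#.
After rotation 5 (CW):
###
.#.
After rotation 6 (CW):
.#
##
.#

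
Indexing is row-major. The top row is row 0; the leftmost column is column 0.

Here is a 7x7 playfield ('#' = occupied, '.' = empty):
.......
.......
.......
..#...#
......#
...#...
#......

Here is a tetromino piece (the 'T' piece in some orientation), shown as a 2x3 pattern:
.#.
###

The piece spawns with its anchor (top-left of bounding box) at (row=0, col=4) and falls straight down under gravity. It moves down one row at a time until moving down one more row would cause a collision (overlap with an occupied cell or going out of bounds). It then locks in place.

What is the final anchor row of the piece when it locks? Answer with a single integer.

Spawn at (row=0, col=4). Try each row:
  row 0: fits
  row 1: fits
  row 2: blocked -> lock at row 1

Answer: 1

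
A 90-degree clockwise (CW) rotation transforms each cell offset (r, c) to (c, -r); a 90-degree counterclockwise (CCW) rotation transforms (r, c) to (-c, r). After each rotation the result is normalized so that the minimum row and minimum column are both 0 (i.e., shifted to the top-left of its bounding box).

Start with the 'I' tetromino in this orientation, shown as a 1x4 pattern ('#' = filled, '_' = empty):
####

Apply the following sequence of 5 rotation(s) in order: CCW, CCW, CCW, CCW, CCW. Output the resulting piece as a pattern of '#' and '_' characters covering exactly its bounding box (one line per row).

Answer: #
#
#
#

Derivation:
Start:
####
After rotation 1 (CCW):
#
#
#
#
After rotation 2 (CCW):
####
After rotation 3 (CCW):
#
#
#
#
After rotation 4 (CCW):
####
After rotation 5 (CCW):
#
#
#
#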